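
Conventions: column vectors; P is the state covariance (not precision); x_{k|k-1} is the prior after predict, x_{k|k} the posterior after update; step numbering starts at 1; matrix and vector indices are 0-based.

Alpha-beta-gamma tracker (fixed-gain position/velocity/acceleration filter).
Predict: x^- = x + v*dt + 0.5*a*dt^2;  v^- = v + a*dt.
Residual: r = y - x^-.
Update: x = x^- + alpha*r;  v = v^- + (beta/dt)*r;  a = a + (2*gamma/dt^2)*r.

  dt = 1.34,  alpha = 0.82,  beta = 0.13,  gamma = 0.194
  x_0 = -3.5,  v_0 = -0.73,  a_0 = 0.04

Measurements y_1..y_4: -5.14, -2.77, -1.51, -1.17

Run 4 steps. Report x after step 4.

step 1: x_pred=-4.4423  r=-0.6977  x^+=-5.0144  v^+=-0.7441  a^+=-0.1108
step 2: x_pred=-6.1109  r=3.3409  x^+=-3.3714  v^+=-0.5684  a^+=0.6112
step 3: x_pred=-3.5843  r=2.0743  x^+=-1.8834  v^+=0.4518  a^+=1.0594
step 4: x_pred=-0.3269  r=-0.8431  x^+=-1.0182  v^+=1.7896  a^+=0.8772

x_post = -1.0182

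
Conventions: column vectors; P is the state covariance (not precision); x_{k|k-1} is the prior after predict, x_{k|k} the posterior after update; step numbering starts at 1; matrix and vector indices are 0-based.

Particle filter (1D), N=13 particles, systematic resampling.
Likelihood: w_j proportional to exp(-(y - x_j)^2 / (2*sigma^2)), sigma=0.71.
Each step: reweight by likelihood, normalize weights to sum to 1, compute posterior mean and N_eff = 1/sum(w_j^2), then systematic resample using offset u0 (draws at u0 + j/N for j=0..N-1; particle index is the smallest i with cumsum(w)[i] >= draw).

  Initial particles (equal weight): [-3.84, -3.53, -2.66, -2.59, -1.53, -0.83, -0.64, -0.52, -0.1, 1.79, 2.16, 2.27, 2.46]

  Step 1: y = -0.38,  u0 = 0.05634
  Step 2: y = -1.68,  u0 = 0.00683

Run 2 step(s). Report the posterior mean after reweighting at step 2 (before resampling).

step 1: w=[0.0000, 0.0000, 0.0015, 0.0020, 0.0681, 0.2069, 0.2365, 0.2480, 0.2340, 0.0024, 0.0004, 0.0002, 0.0001]  mean=-0.5828  Neff=4.5535  idx=[4, 5, 5, 6, 6, 6, 7, 7, 7, 7, 8, 8, 8]
step 2: w=[0.2282, 0.1139, 0.1139, 0.0798, 0.0798, 0.0798, 0.0614, 0.0614, 0.0614, 0.0614, 0.0196, 0.0196, 0.0196]  mean=-0.8251  Neff=8.8201  idx=[0, 0, 0, 1, 1, 2, 3, 4, 5, 6, 7, 8, 9]

post_mean = -0.8251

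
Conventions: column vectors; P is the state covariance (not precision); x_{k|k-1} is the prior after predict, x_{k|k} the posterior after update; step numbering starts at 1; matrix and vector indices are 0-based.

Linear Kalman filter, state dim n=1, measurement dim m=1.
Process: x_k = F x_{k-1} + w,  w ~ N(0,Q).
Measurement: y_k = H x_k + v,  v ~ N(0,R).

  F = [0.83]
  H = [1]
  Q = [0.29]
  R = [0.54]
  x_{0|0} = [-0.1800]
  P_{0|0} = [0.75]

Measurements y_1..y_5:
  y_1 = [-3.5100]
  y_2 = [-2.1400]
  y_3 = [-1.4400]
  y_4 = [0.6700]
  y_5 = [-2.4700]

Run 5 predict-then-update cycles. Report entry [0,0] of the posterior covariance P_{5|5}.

P_post[0,0] = 0.2489

step 1: x^-=[-0.1494]  P^-=[0.8067]  S=[1.3467]  K=[0.5990]  nu=[-3.3606]  x^+=[-2.1624]  P^+=[0.3235]
step 2: x^-=[-1.7948]  P^-=[0.5128]  S=[1.0528]  K=[0.4871]  nu=[-0.3452]  x^+=[-1.9630]  P^+=[0.2630]
step 3: x^-=[-1.6293]  P^-=[0.4712]  S=[1.0112]  K=[0.4660]  nu=[0.1893]  x^+=[-1.5411]  P^+=[0.2516]
step 4: x^-=[-1.2791]  P^-=[0.4633]  S=[1.0033]  K=[0.4618]  nu=[1.9491]  x^+=[-0.3790]  P^+=[0.2494]
step 5: x^-=[-0.3146]  P^-=[0.4618]  S=[1.0018]  K=[0.4610]  nu=[-2.1554]  x^+=[-1.3081]  P^+=[0.2489]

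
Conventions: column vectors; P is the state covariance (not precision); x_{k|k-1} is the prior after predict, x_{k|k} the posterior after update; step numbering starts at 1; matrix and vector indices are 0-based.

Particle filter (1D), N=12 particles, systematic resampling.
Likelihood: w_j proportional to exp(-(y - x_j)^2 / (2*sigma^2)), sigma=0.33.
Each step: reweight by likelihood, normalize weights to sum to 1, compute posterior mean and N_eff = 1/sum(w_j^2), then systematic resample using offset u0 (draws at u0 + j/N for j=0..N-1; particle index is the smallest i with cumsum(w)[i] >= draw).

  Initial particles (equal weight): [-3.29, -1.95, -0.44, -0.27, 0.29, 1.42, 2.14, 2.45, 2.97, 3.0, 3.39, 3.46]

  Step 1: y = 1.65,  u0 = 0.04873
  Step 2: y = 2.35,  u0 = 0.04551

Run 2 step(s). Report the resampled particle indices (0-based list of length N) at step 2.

resampled_idx = [8, 8, 8, 9, 9, 9, 10, 10, 10, 11, 11, 11]

step 1: w=[0.0000, 0.0000, 0.0000, 0.0000, 0.0002, 0.6703, 0.2838, 0.0452, 0.0003, 0.0002, 0.0000, 0.0000]  mean=1.6715  Neff=1.8801  idx=[5, 5, 5, 5, 5, 5, 5, 5, 6, 6, 6, 7]
step 2: w=[0.0053, 0.0053, 0.0053, 0.0053, 0.0053, 0.0053, 0.0053, 0.0053, 0.2297, 0.2297, 0.2297, 0.2686]  mean=2.1927  Neff=4.3364  idx=[8, 8, 8, 9, 9, 9, 10, 10, 10, 11, 11, 11]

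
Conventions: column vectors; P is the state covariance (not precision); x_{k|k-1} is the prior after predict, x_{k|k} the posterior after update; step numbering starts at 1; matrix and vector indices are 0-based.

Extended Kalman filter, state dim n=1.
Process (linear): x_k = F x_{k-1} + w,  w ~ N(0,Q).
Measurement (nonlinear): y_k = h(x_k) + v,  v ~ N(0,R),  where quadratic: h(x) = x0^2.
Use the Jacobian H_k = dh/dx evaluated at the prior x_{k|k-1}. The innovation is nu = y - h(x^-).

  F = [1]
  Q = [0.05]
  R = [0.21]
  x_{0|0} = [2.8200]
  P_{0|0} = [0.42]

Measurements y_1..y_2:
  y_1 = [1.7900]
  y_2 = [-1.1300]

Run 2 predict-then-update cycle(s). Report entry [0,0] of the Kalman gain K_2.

K[0,0] = 0.2197

step 1: x^-=[2.8200]  P^-=[0.4700]  H_jac=[5.6400]  S=[15.1605]  K=[0.1748]  nu=[-6.1624]  x^+=[1.7425]  P^+=[0.0065]
step 2: x^-=[1.7425]  P^-=[0.0565]  H_jac=[3.4850]  S=[0.8963]  K=[0.2197]  nu=[-4.1663]  x^+=[0.8271]  P^+=[0.0132]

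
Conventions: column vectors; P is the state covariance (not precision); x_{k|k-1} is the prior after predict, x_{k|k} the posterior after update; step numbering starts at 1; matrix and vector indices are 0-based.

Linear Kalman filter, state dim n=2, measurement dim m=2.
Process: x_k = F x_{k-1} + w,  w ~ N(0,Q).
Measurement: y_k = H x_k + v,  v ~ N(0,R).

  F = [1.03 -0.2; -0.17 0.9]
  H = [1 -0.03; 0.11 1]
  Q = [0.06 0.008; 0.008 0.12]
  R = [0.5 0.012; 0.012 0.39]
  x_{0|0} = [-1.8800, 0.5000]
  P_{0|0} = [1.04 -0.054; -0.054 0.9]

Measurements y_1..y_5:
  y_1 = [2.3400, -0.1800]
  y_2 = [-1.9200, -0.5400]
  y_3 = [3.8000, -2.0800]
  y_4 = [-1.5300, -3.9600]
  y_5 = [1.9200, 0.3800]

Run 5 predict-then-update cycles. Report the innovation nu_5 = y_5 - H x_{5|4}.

step 1: x^-=[-2.0364, 0.7696]  P^-=[1.2216 -0.3880; -0.3880 0.8956]  S=[1.7457 -0.2672; -0.2672 1.2150]  K=[0.6980 -0.0552; -0.1347 0.6723]  nu=[4.3995, -0.7256]  x^+=[1.0745, -0.3110]  P^+=[0.3468 -0.0513; -0.0513 0.2662]
step 2: x^-=[1.1689, -0.4626]  P^-=[0.4597 -0.1500; -0.1500 0.3614]  S=[0.9690 -0.0977; -0.0977 0.7240]  K=[0.4716 -0.0736; -0.1195 0.4603]  nu=[-3.1028, -0.2060]  x^+=[-0.2792, -0.1866]  P^+=[0.2335 -0.0487; -0.0487 0.1834]
step 3: x^-=[-0.2503, -0.1204]  P^-=[0.3351 -0.1127; -0.1127 0.2902]  S=[0.8421 -0.0722; -0.0722 0.6595]  K=[0.3958 -0.0717; -0.1091 0.4093]  nu=[4.0467, -1.9320]  x^+=[1.4899, -1.3528]  P^+=[0.1957 -0.0447; -0.0447 0.1633]
step 4: x^-=[1.8051, -1.4708]  P^-=[0.2926 -0.0986; -0.0986 0.2716]  S=[0.7987 -0.0623; -0.0623 0.6434]  K=[0.3647 -0.0680; -0.1029 0.3953]  nu=[-3.3792, -2.6878]  x^+=[0.7555, -2.1855]  P^+=[0.1803 -0.0420; -0.0420 0.1575]
step 5: x^-=[1.2152, -2.0954]  P^-=[0.2748 -0.0923; -0.0923 0.2657]  S=[0.7806 -0.0577; -0.0577 0.6387]  K=[0.3508 -0.0654; -0.0995 0.3911]  nu=[0.6419, 2.3417]  x^+=[1.2872, -1.2435]  P^+=[0.1734 -0.0404; -0.0404 0.1558]

innov = [0.6419, 2.3417]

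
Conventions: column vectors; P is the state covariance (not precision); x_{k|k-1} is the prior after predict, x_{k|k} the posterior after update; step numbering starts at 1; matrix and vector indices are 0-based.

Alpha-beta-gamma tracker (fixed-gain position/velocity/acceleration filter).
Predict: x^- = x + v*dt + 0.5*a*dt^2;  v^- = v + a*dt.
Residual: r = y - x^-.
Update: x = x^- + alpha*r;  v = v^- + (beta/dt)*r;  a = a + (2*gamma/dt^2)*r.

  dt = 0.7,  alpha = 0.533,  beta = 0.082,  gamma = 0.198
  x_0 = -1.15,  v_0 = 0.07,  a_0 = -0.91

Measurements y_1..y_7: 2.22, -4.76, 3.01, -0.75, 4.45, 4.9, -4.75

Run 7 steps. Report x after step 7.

step 1: x_pred=-1.3239  r=3.5440  x^+=0.5650  v^+=-0.1519  a^+=1.9541
step 2: x_pred=0.9374  r=-5.6974  x^+=-2.0993  v^+=0.5486  a^+=-2.6504
step 3: x_pred=-2.3646  r=5.3746  x^+=0.5001  v^+=-0.6771  a^+=1.6932
step 4: x_pred=0.4409  r=-1.1909  x^+=-0.1938  v^+=0.3687  a^+=0.7307
step 5: x_pred=0.2433  r=4.2067  x^+=2.4855  v^+=1.3730  a^+=4.1304
step 6: x_pred=4.4585  r=0.4415  x^+=4.6938  v^+=4.3160  a^+=4.4873
step 7: x_pred=8.8144  r=-13.5644  x^+=1.5846  v^+=5.8681  a^+=-6.4750

x_post = 1.5846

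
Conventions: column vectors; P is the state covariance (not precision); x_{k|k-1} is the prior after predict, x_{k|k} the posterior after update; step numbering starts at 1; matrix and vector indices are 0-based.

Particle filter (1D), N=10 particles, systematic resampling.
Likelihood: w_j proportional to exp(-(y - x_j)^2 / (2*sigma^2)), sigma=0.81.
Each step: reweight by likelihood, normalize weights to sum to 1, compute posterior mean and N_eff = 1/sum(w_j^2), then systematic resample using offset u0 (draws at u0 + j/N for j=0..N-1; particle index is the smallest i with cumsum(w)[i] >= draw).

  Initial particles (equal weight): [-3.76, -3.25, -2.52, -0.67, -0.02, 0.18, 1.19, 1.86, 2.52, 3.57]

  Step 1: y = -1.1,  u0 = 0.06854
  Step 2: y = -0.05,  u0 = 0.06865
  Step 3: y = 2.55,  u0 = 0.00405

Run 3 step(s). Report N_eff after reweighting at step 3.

N_eff = 4.8188

step 1: w=[0.0025, 0.0161, 0.1172, 0.4732, 0.2240, 0.1563, 0.0100, 0.0007, 0.0000, 0.0000]  mean=-0.6371  Neff=3.1986  idx=[2, 3, 3, 3, 3, 3, 4, 4, 5, 5]
step 2: w=[0.0012, 0.0974, 0.0974, 0.0974, 0.0974, 0.0974, 0.1305, 0.1305, 0.1254, 0.1254]  mean=-0.2895  Neff=8.8549  idx=[1, 2, 3, 4, 5, 6, 7, 8, 8, 9]
step 3: w=[0.0066, 0.0066, 0.0066, 0.0066, 0.0066, 0.1156, 0.1156, 0.2454, 0.2454, 0.2454]  mean=0.1059  Neff=4.8188  idx=[0, 5, 6, 7, 7, 7, 8, 8, 9, 9]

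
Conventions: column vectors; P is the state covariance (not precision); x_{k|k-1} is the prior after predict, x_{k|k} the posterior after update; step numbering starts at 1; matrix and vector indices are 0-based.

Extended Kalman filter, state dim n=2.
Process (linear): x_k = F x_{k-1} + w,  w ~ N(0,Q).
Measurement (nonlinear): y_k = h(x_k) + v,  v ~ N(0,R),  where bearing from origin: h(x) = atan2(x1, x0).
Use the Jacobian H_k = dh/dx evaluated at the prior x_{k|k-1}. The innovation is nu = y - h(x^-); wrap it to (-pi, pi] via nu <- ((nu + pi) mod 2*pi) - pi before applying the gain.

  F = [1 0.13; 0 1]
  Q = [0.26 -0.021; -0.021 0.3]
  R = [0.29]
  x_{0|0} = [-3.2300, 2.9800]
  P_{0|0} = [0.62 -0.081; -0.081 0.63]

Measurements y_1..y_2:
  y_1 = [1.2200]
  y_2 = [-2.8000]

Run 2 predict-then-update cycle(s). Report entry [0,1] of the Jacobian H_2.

H_jac[0,1] = -0.1212

step 1: x^-=[-2.8426, 2.9800]  P^-=[0.8696 -0.0201; -0.0201 0.9300]  H_jac=[-0.1757 -0.1676]  S=[0.3418]  K=[-0.4372; -0.4457]  nu=[-1.1126]  x^+=[-2.3562, 3.4759]  P^+=[0.8043 -0.0867; -0.0867 0.8621]
step 2: x^-=[-1.9043, 3.4759]  P^-=[1.0563 0.0044; 0.0044 1.1621]  H_jac=[-0.2213 -0.1212]  S=[0.3590]  K=[-0.6525; -0.3951]  nu=[1.4112]  x^+=[-2.8251, 2.9183]  P^+=[0.9034 -0.0882; -0.0882 1.1061]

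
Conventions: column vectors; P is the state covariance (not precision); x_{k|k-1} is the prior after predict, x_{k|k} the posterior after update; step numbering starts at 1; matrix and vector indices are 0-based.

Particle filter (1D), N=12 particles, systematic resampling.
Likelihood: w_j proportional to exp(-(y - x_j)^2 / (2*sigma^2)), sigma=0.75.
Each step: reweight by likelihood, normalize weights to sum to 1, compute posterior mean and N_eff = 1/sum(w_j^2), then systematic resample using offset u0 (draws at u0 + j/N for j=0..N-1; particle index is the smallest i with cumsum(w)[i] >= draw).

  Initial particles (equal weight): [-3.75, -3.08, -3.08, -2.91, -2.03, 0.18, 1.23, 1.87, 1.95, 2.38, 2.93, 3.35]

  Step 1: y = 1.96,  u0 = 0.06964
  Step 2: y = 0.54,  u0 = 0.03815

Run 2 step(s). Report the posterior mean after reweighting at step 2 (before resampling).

post_mean = 1.5705

step 1: w=[0.0000, 0.0000, 0.0000, 0.0000, 0.0000, 0.0144, 0.1503, 0.2396, 0.2414, 0.2063, 0.1046, 0.0433]  mean=2.0489  Neff=5.1580  idx=[6, 6, 7, 7, 7, 8, 8, 9, 9, 9, 10, 11]
step 2: w=[0.2696, 0.2696, 0.0854, 0.0854, 0.0854, 0.0703, 0.0703, 0.0203, 0.0203, 0.0203, 0.0026, 0.0004]  mean=1.5705  Neff=5.6052  idx=[0, 0, 0, 1, 1, 1, 1, 2, 3, 4, 6, 7]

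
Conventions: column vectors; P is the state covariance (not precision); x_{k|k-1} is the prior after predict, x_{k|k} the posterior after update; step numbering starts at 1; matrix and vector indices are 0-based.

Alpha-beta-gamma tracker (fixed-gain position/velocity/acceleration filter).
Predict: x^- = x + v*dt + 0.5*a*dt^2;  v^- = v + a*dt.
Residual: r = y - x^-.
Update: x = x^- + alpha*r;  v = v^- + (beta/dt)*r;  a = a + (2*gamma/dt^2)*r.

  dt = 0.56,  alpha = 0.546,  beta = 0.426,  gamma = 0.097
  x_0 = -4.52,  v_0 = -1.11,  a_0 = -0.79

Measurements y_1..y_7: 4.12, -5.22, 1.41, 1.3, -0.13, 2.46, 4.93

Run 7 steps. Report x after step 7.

step 1: x_pred=-5.2655  r=9.3855  x^+=-0.1410  v^+=5.5873  a^+=5.0161
step 2: x_pred=3.7744  r=-8.9944  x^+=-1.1366  v^+=1.5541  a^+=-0.5481
step 3: x_pred=-0.3522  r=1.7622  x^+=0.6100  v^+=2.5877  a^+=0.5421
step 4: x_pred=2.1441  r=-0.8441  x^+=1.6832  v^+=2.2492  a^+=0.0199
step 5: x_pred=2.9459  r=-3.0759  x^+=1.2664  v^+=-0.0795  a^+=-1.8829
step 6: x_pred=0.9267  r=1.5333  x^+=1.7639  v^+=0.0325  a^+=-0.9343
step 7: x_pred=1.6355  r=3.2945  x^+=3.4343  v^+=2.0154  a^+=1.1037

x_post = 3.4343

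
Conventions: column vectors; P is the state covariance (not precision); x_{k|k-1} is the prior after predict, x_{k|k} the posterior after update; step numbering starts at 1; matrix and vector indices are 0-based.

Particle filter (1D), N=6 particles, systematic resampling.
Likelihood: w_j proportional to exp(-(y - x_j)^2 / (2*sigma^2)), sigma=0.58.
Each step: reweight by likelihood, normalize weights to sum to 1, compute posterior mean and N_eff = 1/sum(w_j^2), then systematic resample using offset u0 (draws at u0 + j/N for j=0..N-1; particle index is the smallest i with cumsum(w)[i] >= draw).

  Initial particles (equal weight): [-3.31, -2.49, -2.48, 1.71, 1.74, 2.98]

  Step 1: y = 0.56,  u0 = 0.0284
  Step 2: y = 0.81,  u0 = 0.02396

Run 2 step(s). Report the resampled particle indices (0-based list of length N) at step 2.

step 1: w=[0.0000, 0.0000, 0.0000, 0.5256, 0.4738, 0.0006]  mean=1.7250  Neff=1.9971  idx=[3, 3, 3, 4, 4, 4]
step 2: w=[0.1735, 0.1735, 0.1735, 0.1599, 0.1599, 0.1599]  mean=1.7244  Neff=5.9900  idx=[0, 1, 2, 3, 4, 5]

resampled_idx = [0, 1, 2, 3, 4, 5]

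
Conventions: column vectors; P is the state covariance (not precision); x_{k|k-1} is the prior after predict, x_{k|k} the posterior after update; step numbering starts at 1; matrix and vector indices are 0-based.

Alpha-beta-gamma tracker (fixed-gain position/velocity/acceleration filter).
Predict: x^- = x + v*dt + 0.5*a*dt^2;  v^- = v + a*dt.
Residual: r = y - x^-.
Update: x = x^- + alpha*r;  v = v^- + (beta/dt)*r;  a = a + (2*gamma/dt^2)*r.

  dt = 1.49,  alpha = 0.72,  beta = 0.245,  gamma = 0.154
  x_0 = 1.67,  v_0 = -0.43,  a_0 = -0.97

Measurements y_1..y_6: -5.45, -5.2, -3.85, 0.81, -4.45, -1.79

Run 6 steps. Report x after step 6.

x_post = -1.0616

step 1: x_pred=-0.0474  r=-5.4026  x^+=-3.9373  v^+=-2.7636  a^+=-1.7195
step 2: x_pred=-9.9638  r=4.7638  x^+=-6.5339  v^+=-4.5424  a^+=-1.0586
step 3: x_pred=-14.4771  r=10.6271  x^+=-6.8256  v^+=-4.3723  a^+=0.4157
step 4: x_pred=-12.8789  r=13.6889  x^+=-3.0229  v^+=-1.5020  a^+=2.3148
step 5: x_pred=-2.6913  r=-1.7587  x^+=-3.9576  v^+=1.6579  a^+=2.0708
step 6: x_pred=0.8114  r=-2.6014  x^+=-1.0616  v^+=4.3157  a^+=1.7099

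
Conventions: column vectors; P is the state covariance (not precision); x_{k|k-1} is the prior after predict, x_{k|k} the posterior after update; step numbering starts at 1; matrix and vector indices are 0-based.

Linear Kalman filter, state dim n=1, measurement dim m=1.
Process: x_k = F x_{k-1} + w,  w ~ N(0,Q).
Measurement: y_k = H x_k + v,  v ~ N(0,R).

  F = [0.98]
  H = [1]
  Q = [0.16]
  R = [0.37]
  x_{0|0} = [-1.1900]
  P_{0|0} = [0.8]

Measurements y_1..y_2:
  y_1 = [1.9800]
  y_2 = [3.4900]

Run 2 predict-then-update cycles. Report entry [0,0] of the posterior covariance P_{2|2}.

step 1: x^-=[-1.1662]  P^-=[0.9283]  S=[1.2983]  K=[0.7150]  nu=[3.1462]  x^+=[1.0834]  P^+=[0.2646]
step 2: x^-=[1.0617]  P^-=[0.4141]  S=[0.7841]  K=[0.5281]  nu=[2.4283]  x^+=[2.3441]  P^+=[0.1954]

P_post[0,0] = 0.1954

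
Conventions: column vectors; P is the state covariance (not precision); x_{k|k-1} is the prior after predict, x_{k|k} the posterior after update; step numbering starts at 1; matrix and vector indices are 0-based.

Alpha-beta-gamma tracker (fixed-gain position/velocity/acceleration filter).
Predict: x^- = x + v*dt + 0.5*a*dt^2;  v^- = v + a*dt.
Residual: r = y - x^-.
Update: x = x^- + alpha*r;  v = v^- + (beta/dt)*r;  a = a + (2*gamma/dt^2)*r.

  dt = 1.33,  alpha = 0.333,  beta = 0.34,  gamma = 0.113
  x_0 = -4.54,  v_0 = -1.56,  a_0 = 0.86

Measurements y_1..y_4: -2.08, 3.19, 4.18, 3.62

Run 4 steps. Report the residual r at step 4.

resid = -11.6489

step 1: x_pred=-5.8542  r=3.7742  x^+=-4.5974  v^+=0.5486  a^+=1.3422
step 2: x_pred=-2.6806  r=5.8706  x^+=-0.7257  v^+=3.8345  a^+=2.0922
step 3: x_pred=6.2247  r=-2.0447  x^+=5.5438  v^+=6.0945  a^+=1.8310
step 4: x_pred=15.2689  r=-11.6489  x^+=11.3898  v^+=5.5518  a^+=0.3427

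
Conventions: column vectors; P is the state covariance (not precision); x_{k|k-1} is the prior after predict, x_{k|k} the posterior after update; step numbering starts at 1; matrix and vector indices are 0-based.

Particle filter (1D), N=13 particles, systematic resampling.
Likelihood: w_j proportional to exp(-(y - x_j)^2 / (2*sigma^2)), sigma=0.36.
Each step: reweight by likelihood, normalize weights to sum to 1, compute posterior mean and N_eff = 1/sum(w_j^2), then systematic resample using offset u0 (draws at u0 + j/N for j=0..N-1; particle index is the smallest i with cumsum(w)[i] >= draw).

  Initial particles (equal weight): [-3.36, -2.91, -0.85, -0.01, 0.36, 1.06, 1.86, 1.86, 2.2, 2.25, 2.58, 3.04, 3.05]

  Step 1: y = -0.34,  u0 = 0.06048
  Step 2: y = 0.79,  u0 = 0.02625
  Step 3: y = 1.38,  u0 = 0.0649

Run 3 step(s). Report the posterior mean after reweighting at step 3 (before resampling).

step 1: w=[0.0000, 0.0000, 0.3120, 0.5591, 0.1285, 0.0004, 0.0000, 0.0000, 0.0000, 0.0000, 0.0000, 0.0000, 0.0000]  mean=-0.2240  Neff=2.3452  idx=[2, 2, 2, 2, 3, 3, 3, 3, 3, 3, 3, 4, 4]
step 2: w=[0.0000, 0.0000, 0.0000, 0.0000, 0.0538, 0.0538, 0.0538, 0.0538, 0.0538, 0.0538, 0.0538, 0.3116, 0.3116]  mean=0.2205  Neff=4.6637  idx=[4, 5, 7, 8, 10, 11, 11, 11, 11, 12, 12, 12, 12]
step 3: w=[0.0039, 0.0039, 0.0039, 0.0039, 0.0039, 0.1225, 0.1225, 0.1225, 0.1225, 0.1225, 0.1225, 0.1225, 0.1225]  mean=0.3527  Neff=8.3185  idx=[5, 5, 6, 7, 7, 8, 9, 9, 10, 11, 11, 12, 12]

post_mean = 0.3527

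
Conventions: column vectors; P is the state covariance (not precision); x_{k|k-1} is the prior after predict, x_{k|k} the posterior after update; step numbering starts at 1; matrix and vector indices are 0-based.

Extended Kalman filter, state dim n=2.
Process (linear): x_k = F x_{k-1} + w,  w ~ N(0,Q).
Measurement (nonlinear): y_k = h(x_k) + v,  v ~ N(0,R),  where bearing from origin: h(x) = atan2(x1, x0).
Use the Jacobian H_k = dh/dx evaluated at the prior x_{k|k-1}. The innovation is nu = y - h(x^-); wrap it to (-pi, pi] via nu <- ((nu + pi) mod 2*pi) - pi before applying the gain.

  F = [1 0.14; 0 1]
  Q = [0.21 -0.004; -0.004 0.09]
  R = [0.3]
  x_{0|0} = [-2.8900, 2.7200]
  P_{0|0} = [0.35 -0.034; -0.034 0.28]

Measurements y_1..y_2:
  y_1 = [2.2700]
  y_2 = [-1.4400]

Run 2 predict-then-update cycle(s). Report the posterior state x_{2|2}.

step 1: x^-=[-2.5092, 2.7200]  P^-=[0.5560 0.0012; 0.0012 0.3700]  H_jac=[-0.1986 -0.1832]  S=[0.3344]  K=[-0.3308; -0.2034]  nu=[-0.0459]  x^+=[-2.4940, 2.7293]  P^+=[0.5194 -0.0213; -0.0213 0.3562]
step 2: x^-=[-2.1119, 2.7293]  P^-=[0.7304 0.0246; 0.0246 0.4462]  H_jac=[-0.2292 -0.1773]  S=[0.3544]  K=[-0.4846; -0.2391]  nu=[2.6138]  x^+=[-3.3786, 2.1043]  P^+=[0.6472 -0.0165; -0.0165 0.4259]

x_post = [-3.3786, 2.1043]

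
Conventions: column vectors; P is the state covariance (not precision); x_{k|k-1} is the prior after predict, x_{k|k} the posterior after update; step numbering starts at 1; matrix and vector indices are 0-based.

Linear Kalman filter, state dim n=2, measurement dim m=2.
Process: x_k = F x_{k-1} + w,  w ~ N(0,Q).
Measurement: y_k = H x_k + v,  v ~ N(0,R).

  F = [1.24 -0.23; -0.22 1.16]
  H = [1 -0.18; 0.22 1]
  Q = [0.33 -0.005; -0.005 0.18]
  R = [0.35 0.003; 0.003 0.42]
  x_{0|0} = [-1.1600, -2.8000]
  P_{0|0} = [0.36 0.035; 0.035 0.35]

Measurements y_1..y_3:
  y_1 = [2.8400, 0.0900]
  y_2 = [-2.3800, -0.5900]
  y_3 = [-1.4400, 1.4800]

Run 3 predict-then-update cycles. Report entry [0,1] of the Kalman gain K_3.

step 1: x^-=[-0.7944, -2.9928]  P^-=[0.8821 -0.1445; -0.1445 0.6505]  S=[1.3052 -0.0588; -0.0588 1.0496]  K=[0.6997 0.0864; -0.1743 0.5797]  nu=[3.0957, 3.2576]  x^+=[1.6531, -1.6439]  P^+=[0.2424 -0.0149; -0.0149 0.2462]
step 2: x^-=[2.4279, -2.2706]  P^-=[0.7243 -0.1591; -0.1591 0.5307]  S=[1.1488 -0.0860; -0.0860 0.9158]  K=[0.6601 0.0623; -0.1824 0.5242]  nu=[-5.2166, 1.1465]  x^+=[-0.9442, -0.7181]  P^+=[0.2273 -0.0219; -0.0219 0.2244]
step 3: x^-=[-1.0057, -0.6253]  P^-=[0.7038 -0.1595; -0.1595 0.5041]  S=[1.1276 -0.0860; -0.0860 0.8881]  K=[0.6541 0.0582; -0.1829 0.5105]  nu=[-0.5469, 2.3265]  x^+=[-1.2280, 0.6624]  P^+=[0.2250 -0.0231; -0.0231 0.2189]

K[0,1] = 0.0582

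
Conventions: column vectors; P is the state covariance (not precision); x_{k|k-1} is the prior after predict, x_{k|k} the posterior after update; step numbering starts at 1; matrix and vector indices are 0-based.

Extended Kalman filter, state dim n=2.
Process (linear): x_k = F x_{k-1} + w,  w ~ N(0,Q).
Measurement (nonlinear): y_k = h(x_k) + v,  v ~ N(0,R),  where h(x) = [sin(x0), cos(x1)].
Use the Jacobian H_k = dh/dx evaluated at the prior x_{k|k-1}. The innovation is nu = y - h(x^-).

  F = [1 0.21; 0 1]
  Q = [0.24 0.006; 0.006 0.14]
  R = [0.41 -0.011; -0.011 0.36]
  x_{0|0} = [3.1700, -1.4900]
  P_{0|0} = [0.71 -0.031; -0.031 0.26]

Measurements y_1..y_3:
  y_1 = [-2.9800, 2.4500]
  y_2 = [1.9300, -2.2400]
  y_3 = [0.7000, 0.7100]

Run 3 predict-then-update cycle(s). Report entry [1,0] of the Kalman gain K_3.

K[1,0] = 0.0707

step 1: x^-=[2.8571, -1.4900]  P^-=[0.9484 0.0296; 0.0296 0.4000]  H_jac=[-0.9598 0.0000; 0.0000 0.9967]  S=[1.2837 -0.0393; -0.0393 0.7574]  K=[-0.7091 0.0021; -0.0060 0.5261]  nu=[-3.2607, 2.3693]  x^+=[5.1742, -0.2239]  P^+=[0.3029 0.0086; 0.0086 0.1901]
step 2: x^-=[5.1272, -0.2239]  P^-=[0.5549 0.0545; 0.0545 0.3301]  H_jac=[0.4030 0.0000; 0.0000 0.2220]  S=[0.5001 -0.0061; -0.0061 0.3763]  K=[0.4476 0.0395; 0.0463 0.1955]  nu=[2.8452, -3.2150]  x^+=[6.2739, -0.7208]  P^+=[0.4543 0.0418; 0.0418 0.3147]
step 3: x^-=[6.1225, -0.7208]  P^-=[0.7258 0.1139; 0.1139 0.4547]  H_jac=[0.9871 0.0000; 0.0000 0.6600]  S=[1.1172 0.0632; 0.0632 0.5581]  K=[0.6377 0.0625; 0.0707 0.5298]  nu=[0.8600, -0.0413]  x^+=[6.6684, -0.6819]  P^+=[0.2642 0.0234; 0.0234 0.2878]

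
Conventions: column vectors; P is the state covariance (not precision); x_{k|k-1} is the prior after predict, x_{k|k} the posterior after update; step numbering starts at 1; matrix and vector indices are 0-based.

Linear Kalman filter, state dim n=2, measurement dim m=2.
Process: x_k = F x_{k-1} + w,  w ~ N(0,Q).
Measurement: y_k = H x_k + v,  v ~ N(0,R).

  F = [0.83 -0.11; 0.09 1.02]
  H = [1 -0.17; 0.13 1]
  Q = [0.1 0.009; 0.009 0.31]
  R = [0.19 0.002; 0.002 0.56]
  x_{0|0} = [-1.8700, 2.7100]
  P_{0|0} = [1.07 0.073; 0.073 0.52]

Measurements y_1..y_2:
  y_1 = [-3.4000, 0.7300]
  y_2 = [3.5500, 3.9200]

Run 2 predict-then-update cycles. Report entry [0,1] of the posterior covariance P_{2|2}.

P_post[0,1] = 0.0237

step 1: x^-=[-1.8502, 2.5959]  P^-=[0.8301 0.0917; 0.0917 0.8731]  S=[1.0142 0.0511; 0.0511 1.4709]  K=[0.7977 0.1080; -0.0864 0.6047]  nu=[-1.1085, -1.6254]  x^+=[-2.9099, 1.7089]  P^+=[0.1588 0.0414; 0.0414 0.3331]
step 2: x^-=[-2.6032, 1.4812]  P^-=[0.2059 0.0181; 0.0181 0.6654]  S=[0.4089 -0.0666; -0.0666 1.2336]  K=[0.5063 0.0637; -0.1454 0.5335]  nu=[6.4050, 2.7772]  x^+=[0.8166, 2.0317]  P^+=[0.1003 0.0237; 0.0237 0.2954]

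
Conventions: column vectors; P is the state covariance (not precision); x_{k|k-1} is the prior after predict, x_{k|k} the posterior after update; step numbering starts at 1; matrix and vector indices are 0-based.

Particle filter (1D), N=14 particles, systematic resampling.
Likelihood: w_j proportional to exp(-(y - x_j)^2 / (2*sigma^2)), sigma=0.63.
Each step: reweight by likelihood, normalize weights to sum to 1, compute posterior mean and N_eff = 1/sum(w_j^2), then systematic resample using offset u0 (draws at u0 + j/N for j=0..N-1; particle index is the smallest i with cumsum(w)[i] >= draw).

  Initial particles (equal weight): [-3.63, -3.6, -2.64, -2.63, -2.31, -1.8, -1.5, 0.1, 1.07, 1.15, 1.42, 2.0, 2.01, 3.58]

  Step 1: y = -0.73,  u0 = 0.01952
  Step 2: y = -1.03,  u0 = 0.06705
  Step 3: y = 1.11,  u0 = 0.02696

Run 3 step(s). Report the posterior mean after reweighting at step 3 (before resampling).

step 1: w=[0.0000, 0.0000, 0.0082, 0.0086, 0.0351, 0.1929, 0.3866, 0.3426, 0.0138, 0.0095, 0.0024, 0.0001, 0.0001, 0.0000]  mean=-0.9893  Neff=3.2710  idx=[4, 5, 5, 5, 6, 6, 6, 6, 6, 7, 7, 7, 7, 7]
step 2: w=[0.0200, 0.0748, 0.0748, 0.0748, 0.1195, 0.1195, 0.1195, 0.1195, 0.1195, 0.0316, 0.0316, 0.0316, 0.0316, 0.0316]  mean=-1.3308  Neff=10.6842  idx=[1, 2, 3, 4, 4, 5, 6, 6, 7, 7, 8, 9, 11, 13]
step 3: w=[0.0000, 0.0000, 0.0000, 0.0002, 0.0002, 0.0002, 0.0002, 0.0002, 0.0002, 0.0002, 0.0002, 0.3327, 0.3327, 0.3327]  mean=0.0970  Neff=3.0114  idx=[11, 11, 11, 11, 11, 12, 12, 12, 12, 13, 13, 13, 13, 13]

post_mean = 0.0970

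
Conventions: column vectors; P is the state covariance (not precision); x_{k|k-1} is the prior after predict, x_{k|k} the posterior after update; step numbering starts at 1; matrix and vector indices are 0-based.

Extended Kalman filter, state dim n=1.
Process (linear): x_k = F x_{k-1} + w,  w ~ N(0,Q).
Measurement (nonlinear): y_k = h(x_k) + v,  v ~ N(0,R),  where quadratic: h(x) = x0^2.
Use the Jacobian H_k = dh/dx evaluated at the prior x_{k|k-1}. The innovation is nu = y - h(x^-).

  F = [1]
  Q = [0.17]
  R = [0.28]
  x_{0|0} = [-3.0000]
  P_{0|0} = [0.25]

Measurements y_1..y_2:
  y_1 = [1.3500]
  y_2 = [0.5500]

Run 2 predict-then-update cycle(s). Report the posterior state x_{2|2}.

x_post = [-1.1133]

step 1: x^-=[-3.0000]  P^-=[0.4200]  H_jac=[-6.0000]  S=[15.4000]  K=[-0.1636]  nu=[-7.6500]  x^+=[-1.7482]  P^+=[0.0076]
step 2: x^-=[-1.7482]  P^-=[0.1776]  H_jac=[-3.4964]  S=[2.4515]  K=[-0.2533]  nu=[-2.5061]  x^+=[-1.1133]  P^+=[0.0203]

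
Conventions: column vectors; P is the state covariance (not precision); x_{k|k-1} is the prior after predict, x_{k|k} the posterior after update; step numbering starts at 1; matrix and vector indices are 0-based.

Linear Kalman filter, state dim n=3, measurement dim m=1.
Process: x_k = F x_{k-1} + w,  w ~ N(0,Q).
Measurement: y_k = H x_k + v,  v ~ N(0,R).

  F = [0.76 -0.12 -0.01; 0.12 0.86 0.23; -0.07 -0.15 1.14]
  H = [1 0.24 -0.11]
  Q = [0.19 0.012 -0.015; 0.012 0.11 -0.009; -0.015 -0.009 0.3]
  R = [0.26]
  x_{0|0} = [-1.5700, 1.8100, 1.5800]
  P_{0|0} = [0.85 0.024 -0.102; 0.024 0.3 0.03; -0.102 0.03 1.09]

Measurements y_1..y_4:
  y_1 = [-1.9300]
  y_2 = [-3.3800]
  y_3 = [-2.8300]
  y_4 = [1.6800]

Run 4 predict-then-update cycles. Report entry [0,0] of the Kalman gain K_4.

K[0,0] = 0.5164

step 1: x^-=[-1.4262, 1.7316, 1.6396]  P^-=[0.6826 0.0526 -0.1623; 0.0526 0.4130 0.2451; -0.1623 0.2451 1.7340]  S=[1.0354]  K=[0.6887; 0.1205; -0.2841]  nu=[-0.7390]  x^+=[-1.9352, 1.6426, 1.8496]  P^+=[0.1915 -0.0333 0.0403; -0.0333 0.3979 0.2806; 0.0403 0.2806 1.6504]
step 2: x^-=[-1.6863, 1.6058, 1.9976]  P^-=[0.3126 -0.0399 -0.0363; -0.0399 0.6007 0.6437; -0.0363 0.6437 2.3517]  S=[0.5906]  K=[0.5200; 0.0568; -0.2379]  nu=[-1.8593]  x^+=[-2.6531, 1.5002, 2.4400]  P^+=[0.1530 -0.0573 0.0367; -0.0573 0.5988 0.6517; 0.0367 0.6517 2.3182]
step 3: x^-=[-2.2208, 1.5330, 2.7423]  P^-=[0.2987 -0.0950 -0.0890; -0.0950 0.9257 1.1456; -0.0890 1.1456 3.0971]  S=[0.5630]  K=[0.5074; 0.0020; -0.2749]  nu=[-0.6755]  x^+=[-2.5636, 1.5317, 2.9280]  P^+=[0.1537 -0.0956 -0.0105; -0.0956 0.9257 1.1459; -0.0105 1.1459 3.0545]
step 4: x^-=[-2.1614, 1.6830, 3.2876]  P^-=[0.3128 -0.1810 -0.1954; -0.1810 1.3915 1.7613; -0.1954 1.7613 3.8990]  S=[0.5632]  K=[0.5164; -0.0723; -0.3579]  nu=[3.7991]  x^+=[-0.1996, 1.4082, 1.9280]  P^+=[0.1626 -0.1599 -0.0913; -0.1599 1.3885 1.7468; -0.0913 1.7468 3.8269]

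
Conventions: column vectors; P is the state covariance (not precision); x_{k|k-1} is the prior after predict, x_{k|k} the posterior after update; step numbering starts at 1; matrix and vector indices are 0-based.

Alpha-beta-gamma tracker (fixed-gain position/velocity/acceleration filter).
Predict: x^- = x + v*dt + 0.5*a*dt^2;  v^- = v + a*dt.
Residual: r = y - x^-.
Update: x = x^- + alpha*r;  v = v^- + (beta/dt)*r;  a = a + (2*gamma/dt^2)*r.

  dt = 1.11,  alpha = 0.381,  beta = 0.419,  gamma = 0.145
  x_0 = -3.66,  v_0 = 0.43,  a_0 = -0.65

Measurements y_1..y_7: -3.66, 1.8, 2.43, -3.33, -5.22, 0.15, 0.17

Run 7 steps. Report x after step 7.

step 1: x_pred=-3.5831  r=-0.0769  x^+=-3.6124  v^+=-0.3205  a^+=-0.6681
step 2: x_pred=-4.3798  r=6.1798  x^+=-2.0253  v^+=1.2706  a^+=0.7864
step 3: x_pred=-0.1304  r=2.5604  x^+=0.8451  v^+=3.1101  a^+=1.3891
step 4: x_pred=5.1530  r=-8.4830  x^+=1.9210  v^+=1.4498  a^+=-0.6076
step 5: x_pred=3.1560  r=-8.3760  x^+=-0.0353  v^+=-2.3864  a^+=-2.5790
step 6: x_pred=-4.2729  r=4.4229  x^+=-2.5878  v^+=-3.5795  a^+=-1.5380
step 7: x_pred=-7.5085  r=7.6785  x^+=-4.5830  v^+=-2.3882  a^+=0.2693

x_post = -4.5830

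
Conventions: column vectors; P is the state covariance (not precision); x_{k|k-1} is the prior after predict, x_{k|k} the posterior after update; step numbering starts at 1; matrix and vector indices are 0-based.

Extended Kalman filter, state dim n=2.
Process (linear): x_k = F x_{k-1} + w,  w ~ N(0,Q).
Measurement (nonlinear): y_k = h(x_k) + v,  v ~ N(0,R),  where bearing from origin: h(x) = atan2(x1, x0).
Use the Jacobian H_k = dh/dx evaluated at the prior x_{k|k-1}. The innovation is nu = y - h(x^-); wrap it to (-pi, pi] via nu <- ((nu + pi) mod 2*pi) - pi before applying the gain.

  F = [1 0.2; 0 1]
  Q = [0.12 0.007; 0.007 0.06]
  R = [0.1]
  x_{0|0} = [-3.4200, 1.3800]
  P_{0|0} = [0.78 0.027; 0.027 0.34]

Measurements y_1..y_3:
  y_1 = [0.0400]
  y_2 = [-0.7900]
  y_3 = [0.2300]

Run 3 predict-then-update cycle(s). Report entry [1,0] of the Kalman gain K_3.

step 1: x^-=[-3.1440, 1.3800]  P^-=[0.9244 0.1020; 0.1020 0.4000]  H_jac=[-0.1171 -0.2667]  S=[0.1475]  K=[-0.9181; -0.8043]  nu=[-2.6880]  x^+=[-0.6761, 3.5418]  P^+=[0.8001 -0.0069; -0.0069 0.3046]
step 2: x^-=[0.0323, 3.5418]  P^-=[0.9295 0.0610; 0.0610 0.3646]  H_jac=[-0.2823 0.0026]  S=[0.1740]  K=[-1.5072; -0.0936]  nu=[-2.3517]  x^+=[3.5768, 3.7620]  P^+=[0.5342 0.0365; 0.0365 0.3631]
step 3: x^-=[4.3292, 3.7620]  P^-=[0.6833 0.1161; 0.1161 0.4231]  H_jac=[-0.1144 0.1316]  S=[0.1128]  K=[-0.5575; 0.3760]  nu=[-0.4854]  x^+=[4.5998, 3.5794]  P^+=[0.6483 0.1397; 0.1397 0.4071]

K[1,0] = 0.3760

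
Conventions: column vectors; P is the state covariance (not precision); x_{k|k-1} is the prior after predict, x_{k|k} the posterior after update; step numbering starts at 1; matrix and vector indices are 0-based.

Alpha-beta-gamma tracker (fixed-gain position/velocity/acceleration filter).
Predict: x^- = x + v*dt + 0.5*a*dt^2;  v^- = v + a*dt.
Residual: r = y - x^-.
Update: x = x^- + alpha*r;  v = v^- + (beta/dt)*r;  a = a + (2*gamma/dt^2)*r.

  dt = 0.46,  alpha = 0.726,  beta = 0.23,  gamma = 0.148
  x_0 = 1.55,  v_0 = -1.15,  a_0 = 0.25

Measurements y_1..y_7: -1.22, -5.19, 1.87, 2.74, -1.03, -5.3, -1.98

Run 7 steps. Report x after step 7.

step 1: x_pred=1.0474  r=-2.2675  x^+=-0.5987  v^+=-2.1687  a^+=-2.9219
step 2: x_pred=-1.9055  r=-3.2845  x^+=-4.2900  v^+=-5.1550  a^+=-7.5165
step 3: x_pred=-7.4566  r=9.3266  x^+=-0.6855  v^+=-3.9493  a^+=5.5302
step 4: x_pred=-1.9171  r=4.6571  x^+=1.4640  v^+=0.9231  a^+=12.0448
step 5: x_pred=3.1629  r=-4.1929  x^+=0.1189  v^+=4.3673  a^+=6.1795
step 6: x_pred=2.7816  r=-8.0816  x^+=-3.0856  v^+=3.1690  a^+=-5.1256
step 7: x_pred=-2.1702  r=0.1902  x^+=-2.0321  v^+=0.9063  a^+=-4.8595

x_post = -2.0321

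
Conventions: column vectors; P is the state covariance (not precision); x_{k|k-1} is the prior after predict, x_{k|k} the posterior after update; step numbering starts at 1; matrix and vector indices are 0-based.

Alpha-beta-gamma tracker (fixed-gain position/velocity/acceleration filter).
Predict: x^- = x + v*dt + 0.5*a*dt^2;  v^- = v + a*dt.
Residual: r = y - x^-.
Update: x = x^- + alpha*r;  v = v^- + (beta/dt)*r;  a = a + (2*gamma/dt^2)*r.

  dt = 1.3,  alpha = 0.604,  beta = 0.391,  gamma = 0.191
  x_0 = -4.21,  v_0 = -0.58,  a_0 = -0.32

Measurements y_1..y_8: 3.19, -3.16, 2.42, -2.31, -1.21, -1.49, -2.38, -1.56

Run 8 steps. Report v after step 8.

step 1: x_pred=-5.2344  r=8.4244  x^+=-0.1461  v^+=1.5378  a^+=1.5842
step 2: x_pred=3.1917  r=-6.3517  x^+=-0.6447  v^+=1.6869  a^+=0.1485
step 3: x_pred=1.6737  r=0.7463  x^+=2.1245  v^+=2.1044  a^+=0.3172
step 4: x_pred=5.1282  r=-7.4382  x^+=0.6355  v^+=0.2795  a^+=-1.3641
step 5: x_pred=-0.1537  r=-1.0563  x^+=-0.7917  v^+=-1.8115  a^+=-1.6029
step 6: x_pred=-4.5011  r=3.0111  x^+=-2.6824  v^+=-2.9896  a^+=-0.9223
step 7: x_pred=-7.3481  r=4.9681  x^+=-4.3474  v^+=-2.6942  a^+=0.2007
step 8: x_pred=-7.6803  r=6.1203  x^+=-3.9836  v^+=-0.5925  a^+=1.5841

v_post = -0.5925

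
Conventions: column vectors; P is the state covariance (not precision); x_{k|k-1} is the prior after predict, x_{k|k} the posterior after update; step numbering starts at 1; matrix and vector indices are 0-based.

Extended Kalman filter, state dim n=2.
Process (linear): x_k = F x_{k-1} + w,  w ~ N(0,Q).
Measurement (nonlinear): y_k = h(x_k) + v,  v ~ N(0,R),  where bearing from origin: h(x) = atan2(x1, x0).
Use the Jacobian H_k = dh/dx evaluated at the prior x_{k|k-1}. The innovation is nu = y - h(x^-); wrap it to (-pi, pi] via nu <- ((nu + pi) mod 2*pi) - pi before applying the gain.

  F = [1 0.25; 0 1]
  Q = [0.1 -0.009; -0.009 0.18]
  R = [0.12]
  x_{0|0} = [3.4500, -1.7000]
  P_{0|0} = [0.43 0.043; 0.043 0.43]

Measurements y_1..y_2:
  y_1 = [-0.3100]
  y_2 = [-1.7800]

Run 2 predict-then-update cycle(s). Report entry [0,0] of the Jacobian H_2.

step 1: x^-=[3.0250, -1.7000]  P^-=[0.5784 0.1415; 0.1415 0.6100]  H_jac=[0.1412 0.2512]  S=[0.1801]  K=[0.6509; 0.9620]  nu=[0.2020]  x^+=[3.1565, -1.5057]  P^+=[0.5021 0.0287; 0.0287 0.4433]
step 2: x^-=[2.7801, -1.5057]  P^-=[0.6442 0.1306; 0.1306 0.6233]  H_jac=[0.1506 0.2781]  S=[0.1938]  K=[0.6882; 0.9962]  nu=[-1.2836]  x^+=[1.8967, -2.7844]  P^+=[0.5524 -0.0023; -0.0023 0.4310]

H_jac[0,0] = 0.1506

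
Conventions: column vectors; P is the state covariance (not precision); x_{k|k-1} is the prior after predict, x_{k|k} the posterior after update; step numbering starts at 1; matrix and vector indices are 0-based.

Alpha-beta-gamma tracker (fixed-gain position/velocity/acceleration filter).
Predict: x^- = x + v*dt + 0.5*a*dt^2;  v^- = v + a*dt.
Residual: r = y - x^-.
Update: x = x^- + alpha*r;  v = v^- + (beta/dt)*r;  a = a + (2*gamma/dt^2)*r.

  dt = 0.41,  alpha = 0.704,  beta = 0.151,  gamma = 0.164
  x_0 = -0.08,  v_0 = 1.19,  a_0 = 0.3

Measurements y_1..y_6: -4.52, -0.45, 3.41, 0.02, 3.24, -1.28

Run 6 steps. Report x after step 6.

step 1: x_pred=0.4331  r=-4.9531  x^+=-3.0539  v^+=-0.5112  a^+=-9.3646
step 2: x_pred=-4.0506  r=3.6006  x^+=-1.5158  v^+=-3.0246  a^+=-2.3391
step 3: x_pred=-2.9525  r=6.3625  x^+=1.5267  v^+=-1.6404  a^+=10.0754
step 4: x_pred=1.7010  r=-1.6810  x^+=0.5176  v^+=1.8714  a^+=6.7955
step 5: x_pred=1.8560  r=1.3840  x^+=2.8303  v^+=5.1673  a^+=9.4959
step 6: x_pred=5.7471  r=-7.0271  x^+=0.8000  v^+=6.4726  a^+=-4.2154

x_post = 0.8000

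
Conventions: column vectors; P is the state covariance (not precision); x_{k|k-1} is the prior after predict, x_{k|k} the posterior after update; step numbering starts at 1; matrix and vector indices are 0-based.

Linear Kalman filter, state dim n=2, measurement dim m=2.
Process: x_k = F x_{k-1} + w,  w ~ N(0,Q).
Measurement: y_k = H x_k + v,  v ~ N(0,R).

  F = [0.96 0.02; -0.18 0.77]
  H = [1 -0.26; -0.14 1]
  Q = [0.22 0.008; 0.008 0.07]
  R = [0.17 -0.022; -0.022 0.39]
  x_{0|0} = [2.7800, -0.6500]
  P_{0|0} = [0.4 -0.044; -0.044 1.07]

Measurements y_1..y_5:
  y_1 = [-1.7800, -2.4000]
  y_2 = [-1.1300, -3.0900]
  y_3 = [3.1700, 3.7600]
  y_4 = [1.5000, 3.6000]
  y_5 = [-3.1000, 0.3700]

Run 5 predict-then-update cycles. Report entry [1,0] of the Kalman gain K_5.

step 1: x^-=[2.6558, -1.0009]  P^-=[0.5874 -0.0770; -0.0770 0.7296]  S=[0.8467 -0.3737; -0.3737 1.1526]  K=[0.7660 0.1102; -0.0367 0.6304]  nu=[-4.6960, -1.0273]  x^+=[-1.0545, -1.4760]  P^+=[0.1397 0.0457; 0.0457 0.2531]
step 2: x^-=[-1.0418, -0.9467]  P^-=[0.3506 0.0214; 0.0214 0.2119]  S=[0.5238 -0.1040; -0.1040 0.6028]  K=[0.6726 0.0701; 0.0046 0.3474]  nu=[-0.3343, -2.2891]  x^+=[-1.4272, -1.7434]  P^+=[0.1204 0.0294; 0.0294 0.1395]
step 3: x^-=[-1.4050, -1.0856]  P^-=[0.3322 0.0110; 0.0110 0.1485]  S=[0.5065 -0.0957; -0.0957 0.5419]  K=[0.6598 0.0510; -0.0034 0.2705]  nu=[4.2927, 4.6489]  x^+=[1.6646, 0.1573]  P^+=[0.1167 0.0217; 0.0217 0.1086]
step 4: x^-=[1.6011, -0.1785]  P^-=[0.3284 0.0055; 0.0055 0.1322]  S=[0.5045 -0.0967; -0.0967 0.5271]  K=[0.6565 0.0436; -0.0098 0.2475]  nu=[-0.1475, 4.0026]  x^+=[1.6786, 0.8136]  P^+=[0.1155 0.0187; 0.0187 0.0994]
step 5: x^-=[1.6277, 0.3243]  P^-=[0.3272 0.0033; 0.0033 0.1275]  S=[0.5041 -0.0975; -0.0975 0.5229]  K=[0.6553 0.0410; -0.0126 0.2405]  nu=[-4.6434, 0.2736]  x^+=[-1.4039, 0.4487]  P^+=[0.1151 0.0177; 0.0177 0.0965]

K[1,0] = -0.0126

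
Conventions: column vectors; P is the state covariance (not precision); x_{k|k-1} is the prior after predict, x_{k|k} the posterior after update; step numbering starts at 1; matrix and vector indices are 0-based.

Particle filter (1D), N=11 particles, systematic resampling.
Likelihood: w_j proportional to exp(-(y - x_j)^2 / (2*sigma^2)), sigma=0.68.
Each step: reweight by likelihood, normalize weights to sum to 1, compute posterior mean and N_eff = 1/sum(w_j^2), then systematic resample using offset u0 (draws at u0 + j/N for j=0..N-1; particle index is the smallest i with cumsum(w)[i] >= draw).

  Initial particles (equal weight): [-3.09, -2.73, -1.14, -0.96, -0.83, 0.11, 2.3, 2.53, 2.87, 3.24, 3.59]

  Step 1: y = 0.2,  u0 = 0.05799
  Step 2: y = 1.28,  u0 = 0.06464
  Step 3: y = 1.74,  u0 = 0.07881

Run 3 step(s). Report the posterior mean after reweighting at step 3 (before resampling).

post_mean = 0.1100

step 1: w=[0.0000, 0.0001, 0.0845, 0.1375, 0.1870, 0.5839, 0.0050, 0.0017, 0.0003, 0.0000, 0.0000]  mean=-0.3030  Neff=2.4873  idx=[2, 3, 4, 4, 5, 5, 5, 5, 5, 5, 5]
step 2: w=[0.0011, 0.0027, 0.0050, 0.0050, 0.1409, 0.1409, 0.1409, 0.1409, 0.1409, 0.1409, 0.1409]  mean=0.0963  Neff=7.1952  idx=[4, 5, 5, 6, 6, 7, 8, 8, 9, 10, 10]
step 3: w=[0.0909, 0.0909, 0.0909, 0.0909, 0.0909, 0.0909, 0.0909, 0.0909, 0.0909, 0.0909, 0.0909]  mean=0.1100  Neff=11.0000  idx=[0, 1, 2, 3, 4, 5, 6, 7, 8, 9, 10]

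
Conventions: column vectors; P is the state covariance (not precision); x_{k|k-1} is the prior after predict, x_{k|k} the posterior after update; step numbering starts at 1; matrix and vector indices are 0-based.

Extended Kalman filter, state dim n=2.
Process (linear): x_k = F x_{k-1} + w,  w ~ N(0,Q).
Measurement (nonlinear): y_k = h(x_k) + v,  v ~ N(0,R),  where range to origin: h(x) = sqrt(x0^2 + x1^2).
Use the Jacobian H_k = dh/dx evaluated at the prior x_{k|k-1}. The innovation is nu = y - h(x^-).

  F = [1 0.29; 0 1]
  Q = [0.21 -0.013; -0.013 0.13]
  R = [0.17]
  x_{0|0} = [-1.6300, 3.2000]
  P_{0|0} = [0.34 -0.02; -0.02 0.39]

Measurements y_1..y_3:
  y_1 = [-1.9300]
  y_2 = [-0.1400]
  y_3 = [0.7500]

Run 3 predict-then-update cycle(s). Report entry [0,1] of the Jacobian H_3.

H_jac[0,1] = -0.8689

step 1: x^-=[-0.7020, 3.2000]  P^-=[0.5712 0.0801; 0.0801 0.5200]  H_jac=[-0.2143 0.9768]  S=[0.6588]  K=[-0.0670; 0.7449]  nu=[-5.2061]  x^+=[-0.3531, -0.6780]  P^+=[0.5682 0.1130; 0.1130 0.1544]
step 2: x^-=[-0.5497, -0.6780]  P^-=[0.8568 0.1448; 0.1448 0.2844]  H_jac=[-0.6298 -0.7768]  S=[0.8231]  K=[-0.7922; -0.3792]  nu=[-1.0129]  x^+=[0.2527, -0.2939]  P^+=[0.3402 -0.1025; -0.1025 0.1661]
step 3: x^-=[0.1674, -0.2939]  P^-=[0.5048 -0.0673; -0.0673 0.2961]  H_jac=[0.4950 -0.8689]  S=[0.5751]  K=[0.5361; -0.5053]  nu=[0.4117]  x^+=[0.3882, -0.5020]  P^+=[0.3395 0.0885; 0.0885 0.1493]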